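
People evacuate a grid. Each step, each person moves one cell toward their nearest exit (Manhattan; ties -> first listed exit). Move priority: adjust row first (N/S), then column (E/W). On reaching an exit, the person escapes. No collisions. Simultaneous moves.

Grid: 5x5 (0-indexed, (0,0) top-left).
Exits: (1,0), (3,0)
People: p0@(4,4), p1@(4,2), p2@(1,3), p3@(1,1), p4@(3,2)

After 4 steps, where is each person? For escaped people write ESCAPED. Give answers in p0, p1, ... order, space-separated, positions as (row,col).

Step 1: p0:(4,4)->(3,4) | p1:(4,2)->(3,2) | p2:(1,3)->(1,2) | p3:(1,1)->(1,0)->EXIT | p4:(3,2)->(3,1)
Step 2: p0:(3,4)->(3,3) | p1:(3,2)->(3,1) | p2:(1,2)->(1,1) | p3:escaped | p4:(3,1)->(3,0)->EXIT
Step 3: p0:(3,3)->(3,2) | p1:(3,1)->(3,0)->EXIT | p2:(1,1)->(1,0)->EXIT | p3:escaped | p4:escaped
Step 4: p0:(3,2)->(3,1) | p1:escaped | p2:escaped | p3:escaped | p4:escaped

(3,1) ESCAPED ESCAPED ESCAPED ESCAPED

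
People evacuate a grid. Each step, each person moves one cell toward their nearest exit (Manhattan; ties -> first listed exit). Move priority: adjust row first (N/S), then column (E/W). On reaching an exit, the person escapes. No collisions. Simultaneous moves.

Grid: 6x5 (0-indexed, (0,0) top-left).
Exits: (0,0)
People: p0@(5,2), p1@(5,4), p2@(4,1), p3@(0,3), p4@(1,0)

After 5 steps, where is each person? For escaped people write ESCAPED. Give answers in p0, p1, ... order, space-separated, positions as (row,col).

Step 1: p0:(5,2)->(4,2) | p1:(5,4)->(4,4) | p2:(4,1)->(3,1) | p3:(0,3)->(0,2) | p4:(1,0)->(0,0)->EXIT
Step 2: p0:(4,2)->(3,2) | p1:(4,4)->(3,4) | p2:(3,1)->(2,1) | p3:(0,2)->(0,1) | p4:escaped
Step 3: p0:(3,2)->(2,2) | p1:(3,4)->(2,4) | p2:(2,1)->(1,1) | p3:(0,1)->(0,0)->EXIT | p4:escaped
Step 4: p0:(2,2)->(1,2) | p1:(2,4)->(1,4) | p2:(1,1)->(0,1) | p3:escaped | p4:escaped
Step 5: p0:(1,2)->(0,2) | p1:(1,4)->(0,4) | p2:(0,1)->(0,0)->EXIT | p3:escaped | p4:escaped

(0,2) (0,4) ESCAPED ESCAPED ESCAPED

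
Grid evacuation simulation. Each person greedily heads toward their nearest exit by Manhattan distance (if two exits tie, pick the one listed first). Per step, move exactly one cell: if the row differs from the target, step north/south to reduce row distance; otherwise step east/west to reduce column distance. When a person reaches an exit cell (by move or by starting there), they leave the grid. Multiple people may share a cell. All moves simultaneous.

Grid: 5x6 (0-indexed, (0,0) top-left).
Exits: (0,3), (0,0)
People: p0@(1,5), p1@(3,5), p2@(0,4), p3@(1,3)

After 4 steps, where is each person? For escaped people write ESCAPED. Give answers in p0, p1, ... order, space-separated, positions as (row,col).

Step 1: p0:(1,5)->(0,5) | p1:(3,5)->(2,5) | p2:(0,4)->(0,3)->EXIT | p3:(1,3)->(0,3)->EXIT
Step 2: p0:(0,5)->(0,4) | p1:(2,5)->(1,5) | p2:escaped | p3:escaped
Step 3: p0:(0,4)->(0,3)->EXIT | p1:(1,5)->(0,5) | p2:escaped | p3:escaped
Step 4: p0:escaped | p1:(0,5)->(0,4) | p2:escaped | p3:escaped

ESCAPED (0,4) ESCAPED ESCAPED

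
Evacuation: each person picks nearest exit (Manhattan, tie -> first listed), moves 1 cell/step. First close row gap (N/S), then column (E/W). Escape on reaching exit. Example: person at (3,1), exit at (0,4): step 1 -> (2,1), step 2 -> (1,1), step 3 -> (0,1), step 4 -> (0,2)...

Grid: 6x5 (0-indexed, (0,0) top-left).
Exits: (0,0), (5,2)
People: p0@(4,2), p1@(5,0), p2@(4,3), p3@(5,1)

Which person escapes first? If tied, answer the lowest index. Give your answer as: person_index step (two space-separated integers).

Step 1: p0:(4,2)->(5,2)->EXIT | p1:(5,0)->(5,1) | p2:(4,3)->(5,3) | p3:(5,1)->(5,2)->EXIT
Step 2: p0:escaped | p1:(5,1)->(5,2)->EXIT | p2:(5,3)->(5,2)->EXIT | p3:escaped
Exit steps: [1, 2, 2, 1]
First to escape: p0 at step 1

Answer: 0 1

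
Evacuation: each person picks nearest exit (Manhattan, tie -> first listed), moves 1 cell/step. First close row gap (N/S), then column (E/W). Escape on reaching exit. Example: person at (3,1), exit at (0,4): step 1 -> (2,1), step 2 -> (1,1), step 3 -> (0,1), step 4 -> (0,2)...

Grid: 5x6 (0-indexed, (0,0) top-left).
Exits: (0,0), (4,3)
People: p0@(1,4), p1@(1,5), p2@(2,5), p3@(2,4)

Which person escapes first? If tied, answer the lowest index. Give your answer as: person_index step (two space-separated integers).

Answer: 3 3

Derivation:
Step 1: p0:(1,4)->(2,4) | p1:(1,5)->(2,5) | p2:(2,5)->(3,5) | p3:(2,4)->(3,4)
Step 2: p0:(2,4)->(3,4) | p1:(2,5)->(3,5) | p2:(3,5)->(4,5) | p3:(3,4)->(4,4)
Step 3: p0:(3,4)->(4,4) | p1:(3,5)->(4,5) | p2:(4,5)->(4,4) | p3:(4,4)->(4,3)->EXIT
Step 4: p0:(4,4)->(4,3)->EXIT | p1:(4,5)->(4,4) | p2:(4,4)->(4,3)->EXIT | p3:escaped
Step 5: p0:escaped | p1:(4,4)->(4,3)->EXIT | p2:escaped | p3:escaped
Exit steps: [4, 5, 4, 3]
First to escape: p3 at step 3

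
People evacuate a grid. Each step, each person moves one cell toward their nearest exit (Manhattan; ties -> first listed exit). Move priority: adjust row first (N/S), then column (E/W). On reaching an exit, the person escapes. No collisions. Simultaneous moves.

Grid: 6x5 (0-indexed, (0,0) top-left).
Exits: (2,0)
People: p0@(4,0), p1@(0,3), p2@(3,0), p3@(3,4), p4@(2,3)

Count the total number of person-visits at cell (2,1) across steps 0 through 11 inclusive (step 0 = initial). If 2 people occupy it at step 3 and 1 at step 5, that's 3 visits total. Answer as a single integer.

Answer: 3

Derivation:
Step 0: p0@(4,0) p1@(0,3) p2@(3,0) p3@(3,4) p4@(2,3) -> at (2,1): 0 [-], cum=0
Step 1: p0@(3,0) p1@(1,3) p2@ESC p3@(2,4) p4@(2,2) -> at (2,1): 0 [-], cum=0
Step 2: p0@ESC p1@(2,3) p2@ESC p3@(2,3) p4@(2,1) -> at (2,1): 1 [p4], cum=1
Step 3: p0@ESC p1@(2,2) p2@ESC p3@(2,2) p4@ESC -> at (2,1): 0 [-], cum=1
Step 4: p0@ESC p1@(2,1) p2@ESC p3@(2,1) p4@ESC -> at (2,1): 2 [p1,p3], cum=3
Step 5: p0@ESC p1@ESC p2@ESC p3@ESC p4@ESC -> at (2,1): 0 [-], cum=3
Total visits = 3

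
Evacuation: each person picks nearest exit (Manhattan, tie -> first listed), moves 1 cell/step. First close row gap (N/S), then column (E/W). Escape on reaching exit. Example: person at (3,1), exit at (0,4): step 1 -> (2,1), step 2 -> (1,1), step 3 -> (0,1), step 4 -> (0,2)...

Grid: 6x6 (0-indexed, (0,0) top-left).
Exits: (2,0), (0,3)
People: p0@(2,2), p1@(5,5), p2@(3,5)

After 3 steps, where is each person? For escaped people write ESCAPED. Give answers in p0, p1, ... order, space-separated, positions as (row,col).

Step 1: p0:(2,2)->(2,1) | p1:(5,5)->(4,5) | p2:(3,5)->(2,5)
Step 2: p0:(2,1)->(2,0)->EXIT | p1:(4,5)->(3,5) | p2:(2,5)->(1,5)
Step 3: p0:escaped | p1:(3,5)->(2,5) | p2:(1,5)->(0,5)

ESCAPED (2,5) (0,5)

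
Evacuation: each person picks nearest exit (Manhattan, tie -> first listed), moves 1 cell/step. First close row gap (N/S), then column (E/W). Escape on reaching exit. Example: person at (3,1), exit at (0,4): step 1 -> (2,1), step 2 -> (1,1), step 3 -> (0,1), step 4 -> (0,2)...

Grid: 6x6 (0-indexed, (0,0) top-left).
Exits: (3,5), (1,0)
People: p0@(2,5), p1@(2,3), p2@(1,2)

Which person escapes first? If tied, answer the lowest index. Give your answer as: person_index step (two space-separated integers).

Answer: 0 1

Derivation:
Step 1: p0:(2,5)->(3,5)->EXIT | p1:(2,3)->(3,3) | p2:(1,2)->(1,1)
Step 2: p0:escaped | p1:(3,3)->(3,4) | p2:(1,1)->(1,0)->EXIT
Step 3: p0:escaped | p1:(3,4)->(3,5)->EXIT | p2:escaped
Exit steps: [1, 3, 2]
First to escape: p0 at step 1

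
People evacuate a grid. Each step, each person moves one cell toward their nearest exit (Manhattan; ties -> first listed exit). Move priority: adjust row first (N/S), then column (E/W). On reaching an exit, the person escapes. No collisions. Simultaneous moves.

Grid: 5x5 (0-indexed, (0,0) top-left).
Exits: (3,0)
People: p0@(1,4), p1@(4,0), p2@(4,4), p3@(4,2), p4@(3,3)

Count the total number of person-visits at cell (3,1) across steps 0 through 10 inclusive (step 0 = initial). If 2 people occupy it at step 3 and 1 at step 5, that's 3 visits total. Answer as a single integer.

Step 0: p0@(1,4) p1@(4,0) p2@(4,4) p3@(4,2) p4@(3,3) -> at (3,1): 0 [-], cum=0
Step 1: p0@(2,4) p1@ESC p2@(3,4) p3@(3,2) p4@(3,2) -> at (3,1): 0 [-], cum=0
Step 2: p0@(3,4) p1@ESC p2@(3,3) p3@(3,1) p4@(3,1) -> at (3,1): 2 [p3,p4], cum=2
Step 3: p0@(3,3) p1@ESC p2@(3,2) p3@ESC p4@ESC -> at (3,1): 0 [-], cum=2
Step 4: p0@(3,2) p1@ESC p2@(3,1) p3@ESC p4@ESC -> at (3,1): 1 [p2], cum=3
Step 5: p0@(3,1) p1@ESC p2@ESC p3@ESC p4@ESC -> at (3,1): 1 [p0], cum=4
Step 6: p0@ESC p1@ESC p2@ESC p3@ESC p4@ESC -> at (3,1): 0 [-], cum=4
Total visits = 4

Answer: 4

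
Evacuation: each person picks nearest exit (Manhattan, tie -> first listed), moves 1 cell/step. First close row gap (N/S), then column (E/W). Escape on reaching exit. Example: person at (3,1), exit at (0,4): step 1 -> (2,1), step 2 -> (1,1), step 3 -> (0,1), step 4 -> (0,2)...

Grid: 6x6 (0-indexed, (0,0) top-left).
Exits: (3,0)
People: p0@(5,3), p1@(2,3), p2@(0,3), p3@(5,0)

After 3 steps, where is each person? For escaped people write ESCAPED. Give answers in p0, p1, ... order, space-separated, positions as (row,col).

Step 1: p0:(5,3)->(4,3) | p1:(2,3)->(3,3) | p2:(0,3)->(1,3) | p3:(5,0)->(4,0)
Step 2: p0:(4,3)->(3,3) | p1:(3,3)->(3,2) | p2:(1,3)->(2,3) | p3:(4,0)->(3,0)->EXIT
Step 3: p0:(3,3)->(3,2) | p1:(3,2)->(3,1) | p2:(2,3)->(3,3) | p3:escaped

(3,2) (3,1) (3,3) ESCAPED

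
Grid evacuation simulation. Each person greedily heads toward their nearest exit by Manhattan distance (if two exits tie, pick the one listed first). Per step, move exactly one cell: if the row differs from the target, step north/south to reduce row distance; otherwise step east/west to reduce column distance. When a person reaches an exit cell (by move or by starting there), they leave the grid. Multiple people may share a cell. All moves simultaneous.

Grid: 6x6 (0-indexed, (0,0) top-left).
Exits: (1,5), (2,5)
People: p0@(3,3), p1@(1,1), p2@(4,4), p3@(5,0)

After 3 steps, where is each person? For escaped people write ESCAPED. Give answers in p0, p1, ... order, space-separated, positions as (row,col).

Step 1: p0:(3,3)->(2,3) | p1:(1,1)->(1,2) | p2:(4,4)->(3,4) | p3:(5,0)->(4,0)
Step 2: p0:(2,3)->(2,4) | p1:(1,2)->(1,3) | p2:(3,4)->(2,4) | p3:(4,0)->(3,0)
Step 3: p0:(2,4)->(2,5)->EXIT | p1:(1,3)->(1,4) | p2:(2,4)->(2,5)->EXIT | p3:(3,0)->(2,0)

ESCAPED (1,4) ESCAPED (2,0)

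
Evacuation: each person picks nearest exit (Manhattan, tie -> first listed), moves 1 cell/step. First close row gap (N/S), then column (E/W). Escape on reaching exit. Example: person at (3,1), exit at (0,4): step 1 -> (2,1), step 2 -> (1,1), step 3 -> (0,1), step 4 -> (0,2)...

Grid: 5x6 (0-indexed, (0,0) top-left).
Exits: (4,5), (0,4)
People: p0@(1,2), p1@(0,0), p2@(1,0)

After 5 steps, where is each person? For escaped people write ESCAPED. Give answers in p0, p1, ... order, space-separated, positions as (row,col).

Step 1: p0:(1,2)->(0,2) | p1:(0,0)->(0,1) | p2:(1,0)->(0,0)
Step 2: p0:(0,2)->(0,3) | p1:(0,1)->(0,2) | p2:(0,0)->(0,1)
Step 3: p0:(0,3)->(0,4)->EXIT | p1:(0,2)->(0,3) | p2:(0,1)->(0,2)
Step 4: p0:escaped | p1:(0,3)->(0,4)->EXIT | p2:(0,2)->(0,3)
Step 5: p0:escaped | p1:escaped | p2:(0,3)->(0,4)->EXIT

ESCAPED ESCAPED ESCAPED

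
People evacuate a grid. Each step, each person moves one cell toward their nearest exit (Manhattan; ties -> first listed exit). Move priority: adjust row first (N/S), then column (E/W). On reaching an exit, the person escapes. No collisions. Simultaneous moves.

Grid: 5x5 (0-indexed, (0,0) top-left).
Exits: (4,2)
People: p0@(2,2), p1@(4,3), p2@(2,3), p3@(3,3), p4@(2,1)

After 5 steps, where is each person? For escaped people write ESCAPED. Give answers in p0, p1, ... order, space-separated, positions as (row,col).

Step 1: p0:(2,2)->(3,2) | p1:(4,3)->(4,2)->EXIT | p2:(2,3)->(3,3) | p3:(3,3)->(4,3) | p4:(2,1)->(3,1)
Step 2: p0:(3,2)->(4,2)->EXIT | p1:escaped | p2:(3,3)->(4,3) | p3:(4,3)->(4,2)->EXIT | p4:(3,1)->(4,1)
Step 3: p0:escaped | p1:escaped | p2:(4,3)->(4,2)->EXIT | p3:escaped | p4:(4,1)->(4,2)->EXIT

ESCAPED ESCAPED ESCAPED ESCAPED ESCAPED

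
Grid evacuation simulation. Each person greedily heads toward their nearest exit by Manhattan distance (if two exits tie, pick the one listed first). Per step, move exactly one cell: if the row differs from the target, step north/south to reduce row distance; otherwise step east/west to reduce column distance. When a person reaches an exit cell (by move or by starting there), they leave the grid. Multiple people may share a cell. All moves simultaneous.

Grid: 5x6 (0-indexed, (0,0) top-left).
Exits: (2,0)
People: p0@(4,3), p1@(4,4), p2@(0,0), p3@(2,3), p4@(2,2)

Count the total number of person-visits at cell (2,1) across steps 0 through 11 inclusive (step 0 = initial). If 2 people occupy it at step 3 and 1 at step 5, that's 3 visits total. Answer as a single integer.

Step 0: p0@(4,3) p1@(4,4) p2@(0,0) p3@(2,3) p4@(2,2) -> at (2,1): 0 [-], cum=0
Step 1: p0@(3,3) p1@(3,4) p2@(1,0) p3@(2,2) p4@(2,1) -> at (2,1): 1 [p4], cum=1
Step 2: p0@(2,3) p1@(2,4) p2@ESC p3@(2,1) p4@ESC -> at (2,1): 1 [p3], cum=2
Step 3: p0@(2,2) p1@(2,3) p2@ESC p3@ESC p4@ESC -> at (2,1): 0 [-], cum=2
Step 4: p0@(2,1) p1@(2,2) p2@ESC p3@ESC p4@ESC -> at (2,1): 1 [p0], cum=3
Step 5: p0@ESC p1@(2,1) p2@ESC p3@ESC p4@ESC -> at (2,1): 1 [p1], cum=4
Step 6: p0@ESC p1@ESC p2@ESC p3@ESC p4@ESC -> at (2,1): 0 [-], cum=4
Total visits = 4

Answer: 4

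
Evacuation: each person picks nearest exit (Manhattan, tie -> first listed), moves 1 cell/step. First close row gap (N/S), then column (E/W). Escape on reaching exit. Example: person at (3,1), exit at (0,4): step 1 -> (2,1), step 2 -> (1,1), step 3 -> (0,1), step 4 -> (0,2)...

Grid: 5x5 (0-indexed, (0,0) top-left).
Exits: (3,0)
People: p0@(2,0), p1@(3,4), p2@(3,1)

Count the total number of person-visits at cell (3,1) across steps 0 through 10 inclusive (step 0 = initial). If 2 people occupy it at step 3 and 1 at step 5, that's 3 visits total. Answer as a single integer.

Step 0: p0@(2,0) p1@(3,4) p2@(3,1) -> at (3,1): 1 [p2], cum=1
Step 1: p0@ESC p1@(3,3) p2@ESC -> at (3,1): 0 [-], cum=1
Step 2: p0@ESC p1@(3,2) p2@ESC -> at (3,1): 0 [-], cum=1
Step 3: p0@ESC p1@(3,1) p2@ESC -> at (3,1): 1 [p1], cum=2
Step 4: p0@ESC p1@ESC p2@ESC -> at (3,1): 0 [-], cum=2
Total visits = 2

Answer: 2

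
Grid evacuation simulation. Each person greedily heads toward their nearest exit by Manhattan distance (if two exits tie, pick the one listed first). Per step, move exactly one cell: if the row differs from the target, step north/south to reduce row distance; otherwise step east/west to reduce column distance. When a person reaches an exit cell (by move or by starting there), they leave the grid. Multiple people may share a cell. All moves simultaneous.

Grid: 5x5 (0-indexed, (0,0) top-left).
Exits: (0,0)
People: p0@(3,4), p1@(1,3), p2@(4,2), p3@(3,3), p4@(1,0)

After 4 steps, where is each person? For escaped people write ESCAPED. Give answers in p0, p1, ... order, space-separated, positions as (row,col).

Step 1: p0:(3,4)->(2,4) | p1:(1,3)->(0,3) | p2:(4,2)->(3,2) | p3:(3,3)->(2,3) | p4:(1,0)->(0,0)->EXIT
Step 2: p0:(2,4)->(1,4) | p1:(0,3)->(0,2) | p2:(3,2)->(2,2) | p3:(2,3)->(1,3) | p4:escaped
Step 3: p0:(1,4)->(0,4) | p1:(0,2)->(0,1) | p2:(2,2)->(1,2) | p3:(1,3)->(0,3) | p4:escaped
Step 4: p0:(0,4)->(0,3) | p1:(0,1)->(0,0)->EXIT | p2:(1,2)->(0,2) | p3:(0,3)->(0,2) | p4:escaped

(0,3) ESCAPED (0,2) (0,2) ESCAPED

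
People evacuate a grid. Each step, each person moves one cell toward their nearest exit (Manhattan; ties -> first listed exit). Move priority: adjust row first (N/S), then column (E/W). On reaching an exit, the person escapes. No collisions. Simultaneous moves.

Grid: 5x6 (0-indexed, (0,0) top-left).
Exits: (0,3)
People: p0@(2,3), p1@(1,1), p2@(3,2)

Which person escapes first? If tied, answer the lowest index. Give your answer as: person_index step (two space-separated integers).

Step 1: p0:(2,3)->(1,3) | p1:(1,1)->(0,1) | p2:(3,2)->(2,2)
Step 2: p0:(1,3)->(0,3)->EXIT | p1:(0,1)->(0,2) | p2:(2,2)->(1,2)
Step 3: p0:escaped | p1:(0,2)->(0,3)->EXIT | p2:(1,2)->(0,2)
Step 4: p0:escaped | p1:escaped | p2:(0,2)->(0,3)->EXIT
Exit steps: [2, 3, 4]
First to escape: p0 at step 2

Answer: 0 2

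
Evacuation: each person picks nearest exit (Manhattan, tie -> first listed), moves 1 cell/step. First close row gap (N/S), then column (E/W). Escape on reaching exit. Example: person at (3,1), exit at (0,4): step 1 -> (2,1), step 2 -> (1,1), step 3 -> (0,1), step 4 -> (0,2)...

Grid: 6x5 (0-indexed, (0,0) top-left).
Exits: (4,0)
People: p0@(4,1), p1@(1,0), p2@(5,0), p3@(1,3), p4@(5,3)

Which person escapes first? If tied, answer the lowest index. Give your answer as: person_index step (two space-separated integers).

Answer: 0 1

Derivation:
Step 1: p0:(4,1)->(4,0)->EXIT | p1:(1,0)->(2,0) | p2:(5,0)->(4,0)->EXIT | p3:(1,3)->(2,3) | p4:(5,3)->(4,3)
Step 2: p0:escaped | p1:(2,0)->(3,0) | p2:escaped | p3:(2,3)->(3,3) | p4:(4,3)->(4,2)
Step 3: p0:escaped | p1:(3,0)->(4,0)->EXIT | p2:escaped | p3:(3,3)->(4,3) | p4:(4,2)->(4,1)
Step 4: p0:escaped | p1:escaped | p2:escaped | p3:(4,3)->(4,2) | p4:(4,1)->(4,0)->EXIT
Step 5: p0:escaped | p1:escaped | p2:escaped | p3:(4,2)->(4,1) | p4:escaped
Step 6: p0:escaped | p1:escaped | p2:escaped | p3:(4,1)->(4,0)->EXIT | p4:escaped
Exit steps: [1, 3, 1, 6, 4]
First to escape: p0 at step 1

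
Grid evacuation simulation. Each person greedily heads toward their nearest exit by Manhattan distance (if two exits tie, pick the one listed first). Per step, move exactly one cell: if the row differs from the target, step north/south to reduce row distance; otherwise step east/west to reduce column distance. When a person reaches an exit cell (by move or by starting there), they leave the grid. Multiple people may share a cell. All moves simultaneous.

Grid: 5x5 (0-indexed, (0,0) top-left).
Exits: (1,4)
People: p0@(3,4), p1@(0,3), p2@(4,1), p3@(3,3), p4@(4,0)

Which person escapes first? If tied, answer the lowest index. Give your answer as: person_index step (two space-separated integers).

Step 1: p0:(3,4)->(2,4) | p1:(0,3)->(1,3) | p2:(4,1)->(3,1) | p3:(3,3)->(2,3) | p4:(4,0)->(3,0)
Step 2: p0:(2,4)->(1,4)->EXIT | p1:(1,3)->(1,4)->EXIT | p2:(3,1)->(2,1) | p3:(2,3)->(1,3) | p4:(3,0)->(2,0)
Step 3: p0:escaped | p1:escaped | p2:(2,1)->(1,1) | p3:(1,3)->(1,4)->EXIT | p4:(2,0)->(1,0)
Step 4: p0:escaped | p1:escaped | p2:(1,1)->(1,2) | p3:escaped | p4:(1,0)->(1,1)
Step 5: p0:escaped | p1:escaped | p2:(1,2)->(1,3) | p3:escaped | p4:(1,1)->(1,2)
Step 6: p0:escaped | p1:escaped | p2:(1,3)->(1,4)->EXIT | p3:escaped | p4:(1,2)->(1,3)
Step 7: p0:escaped | p1:escaped | p2:escaped | p3:escaped | p4:(1,3)->(1,4)->EXIT
Exit steps: [2, 2, 6, 3, 7]
First to escape: p0 at step 2

Answer: 0 2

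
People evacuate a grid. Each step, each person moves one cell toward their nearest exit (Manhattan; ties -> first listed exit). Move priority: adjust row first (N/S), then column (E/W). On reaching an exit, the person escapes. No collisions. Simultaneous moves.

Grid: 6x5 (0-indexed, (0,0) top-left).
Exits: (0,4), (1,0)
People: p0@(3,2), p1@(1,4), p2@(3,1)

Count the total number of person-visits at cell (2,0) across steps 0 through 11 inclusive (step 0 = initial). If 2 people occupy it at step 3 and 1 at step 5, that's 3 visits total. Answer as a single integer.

Answer: 0

Derivation:
Step 0: p0@(3,2) p1@(1,4) p2@(3,1) -> at (2,0): 0 [-], cum=0
Step 1: p0@(2,2) p1@ESC p2@(2,1) -> at (2,0): 0 [-], cum=0
Step 2: p0@(1,2) p1@ESC p2@(1,1) -> at (2,0): 0 [-], cum=0
Step 3: p0@(1,1) p1@ESC p2@ESC -> at (2,0): 0 [-], cum=0
Step 4: p0@ESC p1@ESC p2@ESC -> at (2,0): 0 [-], cum=0
Total visits = 0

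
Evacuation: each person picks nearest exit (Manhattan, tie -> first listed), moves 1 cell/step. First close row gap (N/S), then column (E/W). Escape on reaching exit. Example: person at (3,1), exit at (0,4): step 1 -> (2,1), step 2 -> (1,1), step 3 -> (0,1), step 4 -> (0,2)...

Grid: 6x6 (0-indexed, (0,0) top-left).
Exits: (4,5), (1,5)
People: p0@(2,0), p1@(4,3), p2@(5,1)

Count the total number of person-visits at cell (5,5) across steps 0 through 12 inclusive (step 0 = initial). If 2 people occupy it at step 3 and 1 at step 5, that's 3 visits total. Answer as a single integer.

Step 0: p0@(2,0) p1@(4,3) p2@(5,1) -> at (5,5): 0 [-], cum=0
Step 1: p0@(1,0) p1@(4,4) p2@(4,1) -> at (5,5): 0 [-], cum=0
Step 2: p0@(1,1) p1@ESC p2@(4,2) -> at (5,5): 0 [-], cum=0
Step 3: p0@(1,2) p1@ESC p2@(4,3) -> at (5,5): 0 [-], cum=0
Step 4: p0@(1,3) p1@ESC p2@(4,4) -> at (5,5): 0 [-], cum=0
Step 5: p0@(1,4) p1@ESC p2@ESC -> at (5,5): 0 [-], cum=0
Step 6: p0@ESC p1@ESC p2@ESC -> at (5,5): 0 [-], cum=0
Total visits = 0

Answer: 0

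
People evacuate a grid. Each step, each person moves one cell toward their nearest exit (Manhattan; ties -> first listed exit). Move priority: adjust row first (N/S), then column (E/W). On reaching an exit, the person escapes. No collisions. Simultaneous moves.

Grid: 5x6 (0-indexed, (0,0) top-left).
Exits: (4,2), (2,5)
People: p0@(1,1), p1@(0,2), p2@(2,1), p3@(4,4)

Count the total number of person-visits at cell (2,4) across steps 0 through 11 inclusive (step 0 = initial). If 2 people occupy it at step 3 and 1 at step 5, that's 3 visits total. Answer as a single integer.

Step 0: p0@(1,1) p1@(0,2) p2@(2,1) p3@(4,4) -> at (2,4): 0 [-], cum=0
Step 1: p0@(2,1) p1@(1,2) p2@(3,1) p3@(4,3) -> at (2,4): 0 [-], cum=0
Step 2: p0@(3,1) p1@(2,2) p2@(4,1) p3@ESC -> at (2,4): 0 [-], cum=0
Step 3: p0@(4,1) p1@(3,2) p2@ESC p3@ESC -> at (2,4): 0 [-], cum=0
Step 4: p0@ESC p1@ESC p2@ESC p3@ESC -> at (2,4): 0 [-], cum=0
Total visits = 0

Answer: 0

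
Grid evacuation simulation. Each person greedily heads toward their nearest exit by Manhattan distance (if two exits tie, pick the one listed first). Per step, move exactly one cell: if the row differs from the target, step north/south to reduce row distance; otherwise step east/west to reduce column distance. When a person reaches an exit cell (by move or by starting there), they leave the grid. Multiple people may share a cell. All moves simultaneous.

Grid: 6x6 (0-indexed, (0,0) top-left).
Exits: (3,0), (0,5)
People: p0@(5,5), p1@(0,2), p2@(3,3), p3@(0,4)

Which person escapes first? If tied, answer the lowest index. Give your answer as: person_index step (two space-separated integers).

Step 1: p0:(5,5)->(4,5) | p1:(0,2)->(0,3) | p2:(3,3)->(3,2) | p3:(0,4)->(0,5)->EXIT
Step 2: p0:(4,5)->(3,5) | p1:(0,3)->(0,4) | p2:(3,2)->(3,1) | p3:escaped
Step 3: p0:(3,5)->(2,5) | p1:(0,4)->(0,5)->EXIT | p2:(3,1)->(3,0)->EXIT | p3:escaped
Step 4: p0:(2,5)->(1,5) | p1:escaped | p2:escaped | p3:escaped
Step 5: p0:(1,5)->(0,5)->EXIT | p1:escaped | p2:escaped | p3:escaped
Exit steps: [5, 3, 3, 1]
First to escape: p3 at step 1

Answer: 3 1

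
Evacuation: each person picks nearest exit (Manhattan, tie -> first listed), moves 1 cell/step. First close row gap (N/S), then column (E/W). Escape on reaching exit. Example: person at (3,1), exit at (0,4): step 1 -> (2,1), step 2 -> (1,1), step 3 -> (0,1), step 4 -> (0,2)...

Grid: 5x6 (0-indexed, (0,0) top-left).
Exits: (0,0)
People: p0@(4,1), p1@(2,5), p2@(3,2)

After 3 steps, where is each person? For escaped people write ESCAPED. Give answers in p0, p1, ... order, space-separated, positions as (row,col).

Step 1: p0:(4,1)->(3,1) | p1:(2,5)->(1,5) | p2:(3,2)->(2,2)
Step 2: p0:(3,1)->(2,1) | p1:(1,5)->(0,5) | p2:(2,2)->(1,2)
Step 3: p0:(2,1)->(1,1) | p1:(0,5)->(0,4) | p2:(1,2)->(0,2)

(1,1) (0,4) (0,2)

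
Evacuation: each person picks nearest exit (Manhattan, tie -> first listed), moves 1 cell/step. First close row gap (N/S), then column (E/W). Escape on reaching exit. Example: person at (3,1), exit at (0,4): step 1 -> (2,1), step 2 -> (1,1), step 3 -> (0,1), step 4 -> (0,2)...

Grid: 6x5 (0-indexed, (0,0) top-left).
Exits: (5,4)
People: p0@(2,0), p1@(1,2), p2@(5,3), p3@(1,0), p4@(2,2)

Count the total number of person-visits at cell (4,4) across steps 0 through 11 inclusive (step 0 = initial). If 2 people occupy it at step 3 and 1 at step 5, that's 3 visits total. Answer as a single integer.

Answer: 0

Derivation:
Step 0: p0@(2,0) p1@(1,2) p2@(5,3) p3@(1,0) p4@(2,2) -> at (4,4): 0 [-], cum=0
Step 1: p0@(3,0) p1@(2,2) p2@ESC p3@(2,0) p4@(3,2) -> at (4,4): 0 [-], cum=0
Step 2: p0@(4,0) p1@(3,2) p2@ESC p3@(3,0) p4@(4,2) -> at (4,4): 0 [-], cum=0
Step 3: p0@(5,0) p1@(4,2) p2@ESC p3@(4,0) p4@(5,2) -> at (4,4): 0 [-], cum=0
Step 4: p0@(5,1) p1@(5,2) p2@ESC p3@(5,0) p4@(5,3) -> at (4,4): 0 [-], cum=0
Step 5: p0@(5,2) p1@(5,3) p2@ESC p3@(5,1) p4@ESC -> at (4,4): 0 [-], cum=0
Step 6: p0@(5,3) p1@ESC p2@ESC p3@(5,2) p4@ESC -> at (4,4): 0 [-], cum=0
Step 7: p0@ESC p1@ESC p2@ESC p3@(5,3) p4@ESC -> at (4,4): 0 [-], cum=0
Step 8: p0@ESC p1@ESC p2@ESC p3@ESC p4@ESC -> at (4,4): 0 [-], cum=0
Total visits = 0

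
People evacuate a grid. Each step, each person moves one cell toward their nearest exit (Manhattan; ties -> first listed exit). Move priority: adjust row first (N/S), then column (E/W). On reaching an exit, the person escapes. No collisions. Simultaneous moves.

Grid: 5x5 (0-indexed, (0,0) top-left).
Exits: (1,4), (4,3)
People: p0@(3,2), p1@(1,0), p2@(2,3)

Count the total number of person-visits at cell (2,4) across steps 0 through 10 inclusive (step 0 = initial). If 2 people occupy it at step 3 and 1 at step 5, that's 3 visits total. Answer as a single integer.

Answer: 0

Derivation:
Step 0: p0@(3,2) p1@(1,0) p2@(2,3) -> at (2,4): 0 [-], cum=0
Step 1: p0@(4,2) p1@(1,1) p2@(1,3) -> at (2,4): 0 [-], cum=0
Step 2: p0@ESC p1@(1,2) p2@ESC -> at (2,4): 0 [-], cum=0
Step 3: p0@ESC p1@(1,3) p2@ESC -> at (2,4): 0 [-], cum=0
Step 4: p0@ESC p1@ESC p2@ESC -> at (2,4): 0 [-], cum=0
Total visits = 0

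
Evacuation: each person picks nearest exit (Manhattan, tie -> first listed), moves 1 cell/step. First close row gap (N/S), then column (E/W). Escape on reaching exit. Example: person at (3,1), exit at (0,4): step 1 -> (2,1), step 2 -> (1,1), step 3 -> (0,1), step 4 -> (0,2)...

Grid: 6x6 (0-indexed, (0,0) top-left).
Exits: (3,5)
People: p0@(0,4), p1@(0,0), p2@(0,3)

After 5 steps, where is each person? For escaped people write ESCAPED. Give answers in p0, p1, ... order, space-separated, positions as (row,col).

Step 1: p0:(0,4)->(1,4) | p1:(0,0)->(1,0) | p2:(0,3)->(1,3)
Step 2: p0:(1,4)->(2,4) | p1:(1,0)->(2,0) | p2:(1,3)->(2,3)
Step 3: p0:(2,4)->(3,4) | p1:(2,0)->(3,0) | p2:(2,3)->(3,3)
Step 4: p0:(3,4)->(3,5)->EXIT | p1:(3,0)->(3,1) | p2:(3,3)->(3,4)
Step 5: p0:escaped | p1:(3,1)->(3,2) | p2:(3,4)->(3,5)->EXIT

ESCAPED (3,2) ESCAPED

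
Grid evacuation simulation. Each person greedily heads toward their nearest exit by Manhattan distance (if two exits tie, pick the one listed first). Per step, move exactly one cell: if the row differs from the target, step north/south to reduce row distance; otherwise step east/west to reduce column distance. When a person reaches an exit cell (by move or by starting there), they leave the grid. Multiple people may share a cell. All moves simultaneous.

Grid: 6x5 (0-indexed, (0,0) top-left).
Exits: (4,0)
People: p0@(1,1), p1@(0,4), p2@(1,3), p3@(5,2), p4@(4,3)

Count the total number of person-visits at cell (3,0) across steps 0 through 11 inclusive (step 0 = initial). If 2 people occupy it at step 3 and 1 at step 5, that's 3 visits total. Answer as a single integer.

Answer: 0

Derivation:
Step 0: p0@(1,1) p1@(0,4) p2@(1,3) p3@(5,2) p4@(4,3) -> at (3,0): 0 [-], cum=0
Step 1: p0@(2,1) p1@(1,4) p2@(2,3) p3@(4,2) p4@(4,2) -> at (3,0): 0 [-], cum=0
Step 2: p0@(3,1) p1@(2,4) p2@(3,3) p3@(4,1) p4@(4,1) -> at (3,0): 0 [-], cum=0
Step 3: p0@(4,1) p1@(3,4) p2@(4,3) p3@ESC p4@ESC -> at (3,0): 0 [-], cum=0
Step 4: p0@ESC p1@(4,4) p2@(4,2) p3@ESC p4@ESC -> at (3,0): 0 [-], cum=0
Step 5: p0@ESC p1@(4,3) p2@(4,1) p3@ESC p4@ESC -> at (3,0): 0 [-], cum=0
Step 6: p0@ESC p1@(4,2) p2@ESC p3@ESC p4@ESC -> at (3,0): 0 [-], cum=0
Step 7: p0@ESC p1@(4,1) p2@ESC p3@ESC p4@ESC -> at (3,0): 0 [-], cum=0
Step 8: p0@ESC p1@ESC p2@ESC p3@ESC p4@ESC -> at (3,0): 0 [-], cum=0
Total visits = 0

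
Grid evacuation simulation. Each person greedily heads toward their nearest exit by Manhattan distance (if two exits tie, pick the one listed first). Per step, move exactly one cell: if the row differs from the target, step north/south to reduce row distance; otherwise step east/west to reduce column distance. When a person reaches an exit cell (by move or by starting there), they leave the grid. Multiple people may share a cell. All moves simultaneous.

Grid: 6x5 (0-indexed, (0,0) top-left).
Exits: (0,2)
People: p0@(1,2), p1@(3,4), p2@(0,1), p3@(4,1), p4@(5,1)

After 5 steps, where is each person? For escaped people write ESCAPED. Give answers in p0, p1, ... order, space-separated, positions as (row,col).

Step 1: p0:(1,2)->(0,2)->EXIT | p1:(3,4)->(2,4) | p2:(0,1)->(0,2)->EXIT | p3:(4,1)->(3,1) | p4:(5,1)->(4,1)
Step 2: p0:escaped | p1:(2,4)->(1,4) | p2:escaped | p3:(3,1)->(2,1) | p4:(4,1)->(3,1)
Step 3: p0:escaped | p1:(1,4)->(0,4) | p2:escaped | p3:(2,1)->(1,1) | p4:(3,1)->(2,1)
Step 4: p0:escaped | p1:(0,4)->(0,3) | p2:escaped | p3:(1,1)->(0,1) | p4:(2,1)->(1,1)
Step 5: p0:escaped | p1:(0,3)->(0,2)->EXIT | p2:escaped | p3:(0,1)->(0,2)->EXIT | p4:(1,1)->(0,1)

ESCAPED ESCAPED ESCAPED ESCAPED (0,1)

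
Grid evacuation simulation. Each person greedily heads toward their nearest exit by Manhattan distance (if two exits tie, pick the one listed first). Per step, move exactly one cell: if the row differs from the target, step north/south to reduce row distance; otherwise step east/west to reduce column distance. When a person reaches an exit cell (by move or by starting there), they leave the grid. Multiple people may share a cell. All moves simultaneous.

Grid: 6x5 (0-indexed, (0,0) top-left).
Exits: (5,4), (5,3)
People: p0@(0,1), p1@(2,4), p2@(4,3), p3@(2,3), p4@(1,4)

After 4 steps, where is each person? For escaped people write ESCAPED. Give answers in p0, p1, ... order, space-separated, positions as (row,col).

Step 1: p0:(0,1)->(1,1) | p1:(2,4)->(3,4) | p2:(4,3)->(5,3)->EXIT | p3:(2,3)->(3,3) | p4:(1,4)->(2,4)
Step 2: p0:(1,1)->(2,1) | p1:(3,4)->(4,4) | p2:escaped | p3:(3,3)->(4,3) | p4:(2,4)->(3,4)
Step 3: p0:(2,1)->(3,1) | p1:(4,4)->(5,4)->EXIT | p2:escaped | p3:(4,3)->(5,3)->EXIT | p4:(3,4)->(4,4)
Step 4: p0:(3,1)->(4,1) | p1:escaped | p2:escaped | p3:escaped | p4:(4,4)->(5,4)->EXIT

(4,1) ESCAPED ESCAPED ESCAPED ESCAPED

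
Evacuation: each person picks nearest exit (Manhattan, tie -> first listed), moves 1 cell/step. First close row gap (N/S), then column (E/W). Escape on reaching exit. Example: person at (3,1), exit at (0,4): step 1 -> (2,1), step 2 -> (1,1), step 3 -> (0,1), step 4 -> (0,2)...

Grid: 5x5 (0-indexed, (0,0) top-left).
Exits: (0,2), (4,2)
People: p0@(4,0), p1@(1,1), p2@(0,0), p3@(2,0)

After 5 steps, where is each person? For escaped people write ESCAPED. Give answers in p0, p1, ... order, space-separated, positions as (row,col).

Step 1: p0:(4,0)->(4,1) | p1:(1,1)->(0,1) | p2:(0,0)->(0,1) | p3:(2,0)->(1,0)
Step 2: p0:(4,1)->(4,2)->EXIT | p1:(0,1)->(0,2)->EXIT | p2:(0,1)->(0,2)->EXIT | p3:(1,0)->(0,0)
Step 3: p0:escaped | p1:escaped | p2:escaped | p3:(0,0)->(0,1)
Step 4: p0:escaped | p1:escaped | p2:escaped | p3:(0,1)->(0,2)->EXIT

ESCAPED ESCAPED ESCAPED ESCAPED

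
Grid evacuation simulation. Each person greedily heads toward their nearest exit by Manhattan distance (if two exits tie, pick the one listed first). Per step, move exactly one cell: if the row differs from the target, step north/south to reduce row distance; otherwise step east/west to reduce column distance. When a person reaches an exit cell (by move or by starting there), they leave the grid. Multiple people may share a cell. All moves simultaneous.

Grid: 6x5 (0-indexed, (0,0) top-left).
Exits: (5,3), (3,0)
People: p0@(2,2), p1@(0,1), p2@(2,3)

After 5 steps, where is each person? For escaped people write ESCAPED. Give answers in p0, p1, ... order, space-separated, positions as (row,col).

Step 1: p0:(2,2)->(3,2) | p1:(0,1)->(1,1) | p2:(2,3)->(3,3)
Step 2: p0:(3,2)->(3,1) | p1:(1,1)->(2,1) | p2:(3,3)->(4,3)
Step 3: p0:(3,1)->(3,0)->EXIT | p1:(2,1)->(3,1) | p2:(4,3)->(5,3)->EXIT
Step 4: p0:escaped | p1:(3,1)->(3,0)->EXIT | p2:escaped

ESCAPED ESCAPED ESCAPED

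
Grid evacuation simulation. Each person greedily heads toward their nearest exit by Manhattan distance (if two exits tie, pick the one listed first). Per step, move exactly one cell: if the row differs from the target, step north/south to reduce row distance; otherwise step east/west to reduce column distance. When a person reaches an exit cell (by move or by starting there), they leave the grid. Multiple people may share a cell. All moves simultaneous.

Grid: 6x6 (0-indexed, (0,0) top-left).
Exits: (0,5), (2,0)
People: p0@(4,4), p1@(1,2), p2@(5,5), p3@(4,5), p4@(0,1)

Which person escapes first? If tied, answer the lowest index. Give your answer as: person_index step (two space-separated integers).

Answer: 1 3

Derivation:
Step 1: p0:(4,4)->(3,4) | p1:(1,2)->(2,2) | p2:(5,5)->(4,5) | p3:(4,5)->(3,5) | p4:(0,1)->(1,1)
Step 2: p0:(3,4)->(2,4) | p1:(2,2)->(2,1) | p2:(4,5)->(3,5) | p3:(3,5)->(2,5) | p4:(1,1)->(2,1)
Step 3: p0:(2,4)->(1,4) | p1:(2,1)->(2,0)->EXIT | p2:(3,5)->(2,5) | p3:(2,5)->(1,5) | p4:(2,1)->(2,0)->EXIT
Step 4: p0:(1,4)->(0,4) | p1:escaped | p2:(2,5)->(1,5) | p3:(1,5)->(0,5)->EXIT | p4:escaped
Step 5: p0:(0,4)->(0,5)->EXIT | p1:escaped | p2:(1,5)->(0,5)->EXIT | p3:escaped | p4:escaped
Exit steps: [5, 3, 5, 4, 3]
First to escape: p1 at step 3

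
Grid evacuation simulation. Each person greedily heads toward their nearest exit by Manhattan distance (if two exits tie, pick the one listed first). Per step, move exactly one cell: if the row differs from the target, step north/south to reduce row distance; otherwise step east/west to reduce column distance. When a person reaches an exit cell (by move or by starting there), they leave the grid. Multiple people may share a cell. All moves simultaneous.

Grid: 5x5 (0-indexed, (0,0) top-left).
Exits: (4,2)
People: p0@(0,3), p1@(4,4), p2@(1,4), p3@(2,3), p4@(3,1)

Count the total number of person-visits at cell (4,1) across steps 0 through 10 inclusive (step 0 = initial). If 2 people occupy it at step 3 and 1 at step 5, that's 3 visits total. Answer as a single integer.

Step 0: p0@(0,3) p1@(4,4) p2@(1,4) p3@(2,3) p4@(3,1) -> at (4,1): 0 [-], cum=0
Step 1: p0@(1,3) p1@(4,3) p2@(2,4) p3@(3,3) p4@(4,1) -> at (4,1): 1 [p4], cum=1
Step 2: p0@(2,3) p1@ESC p2@(3,4) p3@(4,3) p4@ESC -> at (4,1): 0 [-], cum=1
Step 3: p0@(3,3) p1@ESC p2@(4,4) p3@ESC p4@ESC -> at (4,1): 0 [-], cum=1
Step 4: p0@(4,3) p1@ESC p2@(4,3) p3@ESC p4@ESC -> at (4,1): 0 [-], cum=1
Step 5: p0@ESC p1@ESC p2@ESC p3@ESC p4@ESC -> at (4,1): 0 [-], cum=1
Total visits = 1

Answer: 1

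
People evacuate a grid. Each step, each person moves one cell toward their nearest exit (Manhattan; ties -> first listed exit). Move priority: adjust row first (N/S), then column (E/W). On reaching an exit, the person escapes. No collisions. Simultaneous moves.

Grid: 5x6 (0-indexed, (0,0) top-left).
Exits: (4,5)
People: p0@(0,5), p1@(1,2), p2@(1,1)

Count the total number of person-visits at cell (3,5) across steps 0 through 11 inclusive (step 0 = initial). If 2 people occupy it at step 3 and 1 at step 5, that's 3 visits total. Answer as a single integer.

Step 0: p0@(0,5) p1@(1,2) p2@(1,1) -> at (3,5): 0 [-], cum=0
Step 1: p0@(1,5) p1@(2,2) p2@(2,1) -> at (3,5): 0 [-], cum=0
Step 2: p0@(2,5) p1@(3,2) p2@(3,1) -> at (3,5): 0 [-], cum=0
Step 3: p0@(3,5) p1@(4,2) p2@(4,1) -> at (3,5): 1 [p0], cum=1
Step 4: p0@ESC p1@(4,3) p2@(4,2) -> at (3,5): 0 [-], cum=1
Step 5: p0@ESC p1@(4,4) p2@(4,3) -> at (3,5): 0 [-], cum=1
Step 6: p0@ESC p1@ESC p2@(4,4) -> at (3,5): 0 [-], cum=1
Step 7: p0@ESC p1@ESC p2@ESC -> at (3,5): 0 [-], cum=1
Total visits = 1

Answer: 1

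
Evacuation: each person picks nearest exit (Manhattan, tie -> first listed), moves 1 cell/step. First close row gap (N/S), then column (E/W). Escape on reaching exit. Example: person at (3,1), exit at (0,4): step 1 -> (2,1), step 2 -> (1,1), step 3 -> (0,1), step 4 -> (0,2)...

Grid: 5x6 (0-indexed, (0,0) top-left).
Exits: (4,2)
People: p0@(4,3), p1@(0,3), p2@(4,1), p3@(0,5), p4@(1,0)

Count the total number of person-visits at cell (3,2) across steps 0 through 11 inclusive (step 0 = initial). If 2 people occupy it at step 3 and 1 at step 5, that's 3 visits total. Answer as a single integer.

Answer: 0

Derivation:
Step 0: p0@(4,3) p1@(0,3) p2@(4,1) p3@(0,5) p4@(1,0) -> at (3,2): 0 [-], cum=0
Step 1: p0@ESC p1@(1,3) p2@ESC p3@(1,5) p4@(2,0) -> at (3,2): 0 [-], cum=0
Step 2: p0@ESC p1@(2,3) p2@ESC p3@(2,5) p4@(3,0) -> at (3,2): 0 [-], cum=0
Step 3: p0@ESC p1@(3,3) p2@ESC p3@(3,5) p4@(4,0) -> at (3,2): 0 [-], cum=0
Step 4: p0@ESC p1@(4,3) p2@ESC p3@(4,5) p4@(4,1) -> at (3,2): 0 [-], cum=0
Step 5: p0@ESC p1@ESC p2@ESC p3@(4,4) p4@ESC -> at (3,2): 0 [-], cum=0
Step 6: p0@ESC p1@ESC p2@ESC p3@(4,3) p4@ESC -> at (3,2): 0 [-], cum=0
Step 7: p0@ESC p1@ESC p2@ESC p3@ESC p4@ESC -> at (3,2): 0 [-], cum=0
Total visits = 0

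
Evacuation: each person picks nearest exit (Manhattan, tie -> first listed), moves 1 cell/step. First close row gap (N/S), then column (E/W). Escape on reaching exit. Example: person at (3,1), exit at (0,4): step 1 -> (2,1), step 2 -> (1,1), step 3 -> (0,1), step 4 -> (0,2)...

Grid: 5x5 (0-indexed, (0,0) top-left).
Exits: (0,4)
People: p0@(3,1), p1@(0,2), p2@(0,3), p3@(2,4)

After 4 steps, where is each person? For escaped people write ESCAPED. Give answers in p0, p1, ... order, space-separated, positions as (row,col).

Step 1: p0:(3,1)->(2,1) | p1:(0,2)->(0,3) | p2:(0,3)->(0,4)->EXIT | p3:(2,4)->(1,4)
Step 2: p0:(2,1)->(1,1) | p1:(0,3)->(0,4)->EXIT | p2:escaped | p3:(1,4)->(0,4)->EXIT
Step 3: p0:(1,1)->(0,1) | p1:escaped | p2:escaped | p3:escaped
Step 4: p0:(0,1)->(0,2) | p1:escaped | p2:escaped | p3:escaped

(0,2) ESCAPED ESCAPED ESCAPED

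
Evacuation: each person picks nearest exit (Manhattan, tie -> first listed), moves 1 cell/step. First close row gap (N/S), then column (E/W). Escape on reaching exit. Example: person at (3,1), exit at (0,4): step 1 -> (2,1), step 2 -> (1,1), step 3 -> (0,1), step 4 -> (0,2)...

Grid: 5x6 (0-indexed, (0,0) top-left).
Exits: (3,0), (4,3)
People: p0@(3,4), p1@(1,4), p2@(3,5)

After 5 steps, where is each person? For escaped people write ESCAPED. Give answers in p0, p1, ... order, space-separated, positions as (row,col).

Step 1: p0:(3,4)->(4,4) | p1:(1,4)->(2,4) | p2:(3,5)->(4,5)
Step 2: p0:(4,4)->(4,3)->EXIT | p1:(2,4)->(3,4) | p2:(4,5)->(4,4)
Step 3: p0:escaped | p1:(3,4)->(4,4) | p2:(4,4)->(4,3)->EXIT
Step 4: p0:escaped | p1:(4,4)->(4,3)->EXIT | p2:escaped

ESCAPED ESCAPED ESCAPED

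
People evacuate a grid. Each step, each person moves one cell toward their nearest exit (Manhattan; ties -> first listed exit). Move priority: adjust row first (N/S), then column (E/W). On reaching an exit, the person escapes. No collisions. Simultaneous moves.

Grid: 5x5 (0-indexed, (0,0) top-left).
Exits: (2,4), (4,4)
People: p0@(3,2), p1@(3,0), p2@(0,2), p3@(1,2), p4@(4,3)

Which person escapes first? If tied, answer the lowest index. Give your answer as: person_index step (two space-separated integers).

Answer: 4 1

Derivation:
Step 1: p0:(3,2)->(2,2) | p1:(3,0)->(2,0) | p2:(0,2)->(1,2) | p3:(1,2)->(2,2) | p4:(4,3)->(4,4)->EXIT
Step 2: p0:(2,2)->(2,3) | p1:(2,0)->(2,1) | p2:(1,2)->(2,2) | p3:(2,2)->(2,3) | p4:escaped
Step 3: p0:(2,3)->(2,4)->EXIT | p1:(2,1)->(2,2) | p2:(2,2)->(2,3) | p3:(2,3)->(2,4)->EXIT | p4:escaped
Step 4: p0:escaped | p1:(2,2)->(2,3) | p2:(2,3)->(2,4)->EXIT | p3:escaped | p4:escaped
Step 5: p0:escaped | p1:(2,3)->(2,4)->EXIT | p2:escaped | p3:escaped | p4:escaped
Exit steps: [3, 5, 4, 3, 1]
First to escape: p4 at step 1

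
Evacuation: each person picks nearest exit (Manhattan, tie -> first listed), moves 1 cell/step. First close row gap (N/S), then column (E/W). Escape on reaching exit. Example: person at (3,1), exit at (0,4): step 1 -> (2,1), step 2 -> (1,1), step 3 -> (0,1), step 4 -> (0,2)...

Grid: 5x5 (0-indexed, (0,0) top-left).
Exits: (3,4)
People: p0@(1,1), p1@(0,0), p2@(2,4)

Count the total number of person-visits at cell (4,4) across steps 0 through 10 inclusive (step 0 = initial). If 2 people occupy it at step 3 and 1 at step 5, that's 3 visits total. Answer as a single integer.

Step 0: p0@(1,1) p1@(0,0) p2@(2,4) -> at (4,4): 0 [-], cum=0
Step 1: p0@(2,1) p1@(1,0) p2@ESC -> at (4,4): 0 [-], cum=0
Step 2: p0@(3,1) p1@(2,0) p2@ESC -> at (4,4): 0 [-], cum=0
Step 3: p0@(3,2) p1@(3,0) p2@ESC -> at (4,4): 0 [-], cum=0
Step 4: p0@(3,3) p1@(3,1) p2@ESC -> at (4,4): 0 [-], cum=0
Step 5: p0@ESC p1@(3,2) p2@ESC -> at (4,4): 0 [-], cum=0
Step 6: p0@ESC p1@(3,3) p2@ESC -> at (4,4): 0 [-], cum=0
Step 7: p0@ESC p1@ESC p2@ESC -> at (4,4): 0 [-], cum=0
Total visits = 0

Answer: 0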